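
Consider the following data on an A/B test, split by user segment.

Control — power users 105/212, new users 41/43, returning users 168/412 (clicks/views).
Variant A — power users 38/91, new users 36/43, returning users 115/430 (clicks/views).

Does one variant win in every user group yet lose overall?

No

Power users: Control 105/212 = 49.5%, Variant A 38/91 = 41.8% → Control
New users: Control 41/43 = 95.3%, Variant A 36/43 = 83.7% → Control
Returning users: Control 168/412 = 40.8%, Variant A 115/430 = 26.7% → Control
Overall: Control 314/667 = 47.1%, Variant A 189/564 = 33.5% → Control
Control wins overall and in every user group — no reversal.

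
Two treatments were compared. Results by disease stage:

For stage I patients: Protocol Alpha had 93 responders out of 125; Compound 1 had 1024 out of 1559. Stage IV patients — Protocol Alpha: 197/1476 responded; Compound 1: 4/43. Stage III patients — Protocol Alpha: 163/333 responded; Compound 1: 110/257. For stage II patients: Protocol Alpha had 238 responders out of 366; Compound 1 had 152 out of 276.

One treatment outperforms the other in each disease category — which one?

Stage I: Protocol Alpha 93/125 = 74.4%, Compound 1 1024/1559 = 65.7% → Protocol Alpha
Stage IV: Protocol Alpha 197/1476 = 13.3%, Compound 1 4/43 = 9.3% → Protocol Alpha
Stage III: Protocol Alpha 163/333 = 48.9%, Compound 1 110/257 = 42.8% → Protocol Alpha
Stage II: Protocol Alpha 238/366 = 65.0%, Compound 1 152/276 = 55.1% → Protocol Alpha
Protocol Alpha has the higher rate in all 4 groups.

Protocol Alpha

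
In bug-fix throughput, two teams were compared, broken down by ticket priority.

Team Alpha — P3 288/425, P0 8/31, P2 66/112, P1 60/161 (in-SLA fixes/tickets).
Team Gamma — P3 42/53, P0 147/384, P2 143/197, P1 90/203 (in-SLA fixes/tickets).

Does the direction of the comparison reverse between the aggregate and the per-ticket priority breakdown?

Yes

P3: Team Alpha 288/425 = 67.8%, Team Gamma 42/53 = 79.2% → Team Gamma
P0: Team Alpha 8/31 = 25.8%, Team Gamma 147/384 = 38.3% → Team Gamma
P2: Team Alpha 66/112 = 58.9%, Team Gamma 143/197 = 72.6% → Team Gamma
P1: Team Alpha 60/161 = 37.3%, Team Gamma 90/203 = 44.3% → Team Gamma
Overall: Team Alpha 422/729 = 57.9%, Team Gamma 422/837 = 50.4% → Team Alpha
Team Gamma wins each ticket group but Team Alpha wins overall — the comparison reverses. Team Gamma's tickets skew toward P0, which has a lower base rate.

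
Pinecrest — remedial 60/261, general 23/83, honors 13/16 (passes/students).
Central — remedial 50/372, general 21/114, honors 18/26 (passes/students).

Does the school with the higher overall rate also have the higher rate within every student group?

Remedial: Pinecrest 60/261 = 23.0%, Central 50/372 = 13.4% → Pinecrest
General: Pinecrest 23/83 = 27.7%, Central 21/114 = 18.4% → Pinecrest
Honors: Pinecrest 13/16 = 81.2%, Central 18/26 = 69.2% → Pinecrest
Overall: Pinecrest 96/360 = 26.7%, Central 89/512 = 17.4% → Pinecrest
Pinecrest wins overall and in every student group — no reversal.

Yes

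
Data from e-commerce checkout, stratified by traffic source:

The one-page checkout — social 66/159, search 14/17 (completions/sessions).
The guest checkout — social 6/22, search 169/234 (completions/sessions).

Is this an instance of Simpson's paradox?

Yes

Social: the one-page checkout 66/159 = 41.5%, the guest checkout 6/22 = 27.3% → the one-page checkout
Search: the one-page checkout 14/17 = 82.4%, the guest checkout 169/234 = 72.2% → the one-page checkout
Overall: the one-page checkout 80/176 = 45.5%, the guest checkout 175/256 = 68.4% → the guest checkout
The one-page checkout wins each traffic group but the guest checkout wins overall — the comparison reverses. The one-page checkout's sessions skew toward social, which has a lower base rate.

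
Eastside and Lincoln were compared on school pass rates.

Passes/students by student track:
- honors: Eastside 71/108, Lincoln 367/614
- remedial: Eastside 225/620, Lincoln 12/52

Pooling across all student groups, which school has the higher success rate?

Lincoln

Honors: Eastside 71/108 = 65.7%, Lincoln 367/614 = 59.8% → Eastside
Remedial: Eastside 225/620 = 36.3%, Lincoln 12/52 = 23.1% → Eastside
Overall: Eastside 296/728 = 40.7%, Lincoln 379/666 = 56.9% → Lincoln
(Eastside wins every student group but Lincoln wins overall — Eastside's students skew toward the low-rate remedial group.)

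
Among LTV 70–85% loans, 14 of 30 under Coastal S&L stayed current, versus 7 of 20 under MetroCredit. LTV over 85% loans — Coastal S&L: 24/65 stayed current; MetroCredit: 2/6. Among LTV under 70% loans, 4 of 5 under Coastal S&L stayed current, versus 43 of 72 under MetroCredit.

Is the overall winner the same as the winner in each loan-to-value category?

LTV 70–85%: Coastal S&L 14/30 = 46.7%, MetroCredit 7/20 = 35.0% → Coastal S&L
LTV over 85%: Coastal S&L 24/65 = 36.9%, MetroCredit 2/6 = 33.3% → Coastal S&L
LTV under 70%: Coastal S&L 4/5 = 80.0%, MetroCredit 43/72 = 59.7% → Coastal S&L
Overall: Coastal S&L 42/100 = 42.0%, MetroCredit 52/98 = 53.1% → MetroCredit
Coastal S&L wins each loan-to-value group but MetroCredit wins overall — the comparison reverses. Coastal S&L's loans skew toward LTV over 85%, which has a lower base rate.

No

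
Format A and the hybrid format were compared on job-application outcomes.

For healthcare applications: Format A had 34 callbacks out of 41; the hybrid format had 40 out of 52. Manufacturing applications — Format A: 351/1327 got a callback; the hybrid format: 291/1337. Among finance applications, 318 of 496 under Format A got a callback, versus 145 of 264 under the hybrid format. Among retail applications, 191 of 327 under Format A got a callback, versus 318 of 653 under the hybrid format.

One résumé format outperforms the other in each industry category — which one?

Format A

Healthcare: Format A 34/41 = 82.9%, the hybrid format 40/52 = 76.9% → Format A
Manufacturing: Format A 351/1327 = 26.5%, the hybrid format 291/1337 = 21.8% → Format A
Finance: Format A 318/496 = 64.1%, the hybrid format 145/264 = 54.9% → Format A
Retail: Format A 191/327 = 58.4%, the hybrid format 318/653 = 48.7% → Format A
Format A has the higher rate in all 4 groups.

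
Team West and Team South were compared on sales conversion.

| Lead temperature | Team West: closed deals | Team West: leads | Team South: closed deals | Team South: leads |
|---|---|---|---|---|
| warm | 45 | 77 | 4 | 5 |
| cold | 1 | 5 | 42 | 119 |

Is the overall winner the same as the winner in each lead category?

Warm: Team West 45/77 = 58.4%, Team South 4/5 = 80.0% → Team South
Cold: Team West 1/5 = 20.0%, Team South 42/119 = 35.3% → Team South
Overall: Team West 46/82 = 56.1%, Team South 46/124 = 37.1% → Team West
Team South wins each lead group but Team West wins overall — the comparison reverses. Team South's leads skew toward cold, which has a lower base rate.

No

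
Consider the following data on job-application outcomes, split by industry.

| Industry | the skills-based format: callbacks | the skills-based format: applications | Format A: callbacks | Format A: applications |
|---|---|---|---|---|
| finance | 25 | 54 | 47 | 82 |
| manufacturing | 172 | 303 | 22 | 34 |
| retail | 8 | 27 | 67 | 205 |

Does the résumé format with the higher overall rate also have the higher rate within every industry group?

No

Finance: the skills-based format 25/54 = 46.3%, Format A 47/82 = 57.3% → Format A
Manufacturing: the skills-based format 172/303 = 56.8%, Format A 22/34 = 64.7% → Format A
Retail: the skills-based format 8/27 = 29.6%, Format A 67/205 = 32.7% → Format A
Overall: the skills-based format 205/384 = 53.4%, Format A 136/321 = 42.4% → the skills-based format
Format A wins each industry group but the skills-based format wins overall — the comparison reverses. Format A's applications skew toward retail, which has a lower base rate.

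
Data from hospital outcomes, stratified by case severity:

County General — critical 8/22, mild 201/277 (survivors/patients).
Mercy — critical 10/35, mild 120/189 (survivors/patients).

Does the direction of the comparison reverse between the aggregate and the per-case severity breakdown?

No

Critical: County General 8/22 = 36.4%, Mercy 10/35 = 28.6% → County General
Mild: County General 201/277 = 72.6%, Mercy 120/189 = 63.5% → County General
Overall: County General 209/299 = 69.9%, Mercy 130/224 = 58.0% → County General
County General wins overall and in every case group — no reversal.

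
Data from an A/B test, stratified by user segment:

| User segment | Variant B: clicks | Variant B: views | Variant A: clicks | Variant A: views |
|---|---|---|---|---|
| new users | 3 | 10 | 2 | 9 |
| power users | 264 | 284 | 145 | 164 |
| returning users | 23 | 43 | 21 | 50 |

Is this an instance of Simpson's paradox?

New users: Variant B 3/10 = 30.0%, Variant A 2/9 = 22.2% → Variant B
Power users: Variant B 264/284 = 93.0%, Variant A 145/164 = 88.4% → Variant B
Returning users: Variant B 23/43 = 53.5%, Variant A 21/50 = 42.0% → Variant B
Overall: Variant B 290/337 = 86.1%, Variant A 168/223 = 75.3% → Variant B
Variant B wins overall and in every user group — no reversal.

No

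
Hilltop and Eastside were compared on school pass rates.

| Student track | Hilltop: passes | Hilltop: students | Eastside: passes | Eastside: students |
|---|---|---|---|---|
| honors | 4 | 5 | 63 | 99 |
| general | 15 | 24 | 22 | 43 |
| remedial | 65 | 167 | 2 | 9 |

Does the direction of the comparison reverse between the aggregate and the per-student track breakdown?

Yes

Honors: Hilltop 4/5 = 80.0%, Eastside 63/99 = 63.6% → Hilltop
General: Hilltop 15/24 = 62.5%, Eastside 22/43 = 51.2% → Hilltop
Remedial: Hilltop 65/167 = 38.9%, Eastside 2/9 = 22.2% → Hilltop
Overall: Hilltop 84/196 = 42.9%, Eastside 87/151 = 57.6% → Eastside
Hilltop wins each student group but Eastside wins overall — the comparison reverses. Hilltop's students skew toward remedial, which has a lower base rate.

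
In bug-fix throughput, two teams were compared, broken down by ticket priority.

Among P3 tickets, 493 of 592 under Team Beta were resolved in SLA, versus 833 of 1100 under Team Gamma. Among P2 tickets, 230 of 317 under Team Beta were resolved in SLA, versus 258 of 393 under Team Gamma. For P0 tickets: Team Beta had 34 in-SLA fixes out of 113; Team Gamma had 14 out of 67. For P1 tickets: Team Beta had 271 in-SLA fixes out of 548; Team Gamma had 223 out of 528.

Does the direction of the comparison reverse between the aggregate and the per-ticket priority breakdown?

No

P3: Team Beta 493/592 = 83.3%, Team Gamma 833/1100 = 75.7% → Team Beta
P2: Team Beta 230/317 = 72.6%, Team Gamma 258/393 = 65.6% → Team Beta
P0: Team Beta 34/113 = 30.1%, Team Gamma 14/67 = 20.9% → Team Beta
P1: Team Beta 271/548 = 49.5%, Team Gamma 223/528 = 42.2% → Team Beta
Overall: Team Beta 1028/1570 = 65.5%, Team Gamma 1328/2088 = 63.6% → Team Beta
Team Beta wins overall and in every ticket group — no reversal.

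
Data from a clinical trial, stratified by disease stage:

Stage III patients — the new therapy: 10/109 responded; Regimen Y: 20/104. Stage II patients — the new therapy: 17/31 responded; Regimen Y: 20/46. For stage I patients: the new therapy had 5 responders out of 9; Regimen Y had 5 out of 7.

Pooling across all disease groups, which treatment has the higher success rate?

Stage III: the new therapy 10/109 = 9.2%, Regimen Y 20/104 = 19.2% → Regimen Y
Stage II: the new therapy 17/31 = 54.8%, Regimen Y 20/46 = 43.5% → the new therapy
Stage I: the new therapy 5/9 = 55.6%, Regimen Y 5/7 = 71.4% → Regimen Y
Overall: the new therapy 32/149 = 21.5%, Regimen Y 45/157 = 28.7% → Regimen Y
(Neither sweeps every disease group, but Regimen Y has the higher pooled rate.)

Regimen Y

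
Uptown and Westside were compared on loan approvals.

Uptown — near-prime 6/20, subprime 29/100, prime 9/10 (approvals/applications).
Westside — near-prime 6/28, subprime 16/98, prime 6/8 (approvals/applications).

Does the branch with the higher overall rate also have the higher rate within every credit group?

Near-prime: Uptown 6/20 = 30.0%, Westside 6/28 = 21.4% → Uptown
Subprime: Uptown 29/100 = 29.0%, Westside 16/98 = 16.3% → Uptown
Prime: Uptown 9/10 = 90.0%, Westside 6/8 = 75.0% → Uptown
Overall: Uptown 44/130 = 33.8%, Westside 28/134 = 20.9% → Uptown
Uptown wins overall and in every credit group — no reversal.

Yes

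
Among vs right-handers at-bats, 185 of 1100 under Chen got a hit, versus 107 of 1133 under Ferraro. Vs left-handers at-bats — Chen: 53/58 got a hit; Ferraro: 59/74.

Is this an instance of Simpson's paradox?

No

Vs right-handers: Chen 185/1100 = 16.8%, Ferraro 107/1133 = 9.4% → Chen
Vs left-handers: Chen 53/58 = 91.4%, Ferraro 59/74 = 79.7% → Chen
Overall: Chen 238/1158 = 20.6%, Ferraro 166/1207 = 13.8% → Chen
Chen wins overall and in every pitcher group — no reversal.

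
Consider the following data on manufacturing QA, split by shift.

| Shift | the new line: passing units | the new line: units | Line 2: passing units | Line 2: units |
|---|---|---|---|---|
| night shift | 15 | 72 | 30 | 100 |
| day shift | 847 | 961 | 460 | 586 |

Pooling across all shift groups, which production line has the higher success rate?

Night shift: the new line 15/72 = 20.8%, Line 2 30/100 = 30.0% → Line 2
Day shift: the new line 847/961 = 88.1%, Line 2 460/586 = 78.5% → the new line
Overall: the new line 862/1033 = 83.4%, Line 2 490/686 = 71.4% → the new line
(Neither sweeps every shift group, but the new line has the higher pooled rate.)

the new line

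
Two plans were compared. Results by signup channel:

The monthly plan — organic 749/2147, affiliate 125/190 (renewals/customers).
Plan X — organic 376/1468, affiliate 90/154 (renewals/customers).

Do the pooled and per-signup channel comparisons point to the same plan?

Yes

Organic: the monthly plan 749/2147 = 34.9%, Plan X 376/1468 = 25.6% → the monthly plan
Affiliate: the monthly plan 125/190 = 65.8%, Plan X 90/154 = 58.4% → the monthly plan
Overall: the monthly plan 874/2337 = 37.4%, Plan X 466/1622 = 28.7% → the monthly plan
The monthly plan wins overall and in every signup group — no reversal.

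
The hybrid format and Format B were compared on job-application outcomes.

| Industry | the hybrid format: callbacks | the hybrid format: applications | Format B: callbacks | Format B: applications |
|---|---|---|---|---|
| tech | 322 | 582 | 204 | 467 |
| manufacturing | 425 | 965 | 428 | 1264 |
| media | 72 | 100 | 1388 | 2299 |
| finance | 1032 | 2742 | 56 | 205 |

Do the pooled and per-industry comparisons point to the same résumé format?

Tech: the hybrid format 322/582 = 55.3%, Format B 204/467 = 43.7% → the hybrid format
Manufacturing: the hybrid format 425/965 = 44.0%, Format B 428/1264 = 33.9% → the hybrid format
Media: the hybrid format 72/100 = 72.0%, Format B 1388/2299 = 60.4% → the hybrid format
Finance: the hybrid format 1032/2742 = 37.6%, Format B 56/205 = 27.3% → the hybrid format
Overall: the hybrid format 1851/4389 = 42.2%, Format B 2076/4235 = 49.0% → Format B
The hybrid format wins each industry group but Format B wins overall — the comparison reverses. The hybrid format's applications skew toward finance, which has a lower base rate.

No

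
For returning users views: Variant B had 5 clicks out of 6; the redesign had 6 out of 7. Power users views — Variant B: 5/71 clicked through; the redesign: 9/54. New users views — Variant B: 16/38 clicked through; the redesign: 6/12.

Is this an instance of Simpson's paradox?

No

Returning users: Variant B 5/6 = 83.3%, the redesign 6/7 = 85.7% → the redesign
Power users: Variant B 5/71 = 7.0%, the redesign 9/54 = 16.7% → the redesign
New users: Variant B 16/38 = 42.1%, the redesign 6/12 = 50.0% → the redesign
Overall: Variant B 26/115 = 22.6%, the redesign 21/73 = 28.8% → the redesign
The redesign wins overall and in every user group — no reversal.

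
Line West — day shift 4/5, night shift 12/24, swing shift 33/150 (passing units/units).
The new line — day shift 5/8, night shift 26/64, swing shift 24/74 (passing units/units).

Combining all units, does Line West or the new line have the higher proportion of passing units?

the new line

Day shift: Line West 4/5 = 80.0%, the new line 5/8 = 62.5% → Line West
Night shift: Line West 12/24 = 50.0%, the new line 26/64 = 40.6% → Line West
Swing shift: Line West 33/150 = 22.0%, the new line 24/74 = 32.4% → the new line
Overall: Line West 49/179 = 27.4%, the new line 55/146 = 37.7% → the new line
(Neither sweeps every shift group, but the new line has the higher pooled rate.)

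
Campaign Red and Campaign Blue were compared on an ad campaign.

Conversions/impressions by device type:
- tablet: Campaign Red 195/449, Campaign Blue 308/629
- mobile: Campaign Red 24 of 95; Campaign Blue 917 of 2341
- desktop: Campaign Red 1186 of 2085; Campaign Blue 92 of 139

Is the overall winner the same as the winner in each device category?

Tablet: Campaign Red 195/449 = 43.4%, Campaign Blue 308/629 = 49.0% → Campaign Blue
Mobile: Campaign Red 24/95 = 25.3%, Campaign Blue 917/2341 = 39.2% → Campaign Blue
Desktop: Campaign Red 1186/2085 = 56.9%, Campaign Blue 92/139 = 66.2% → Campaign Blue
Overall: Campaign Red 1405/2629 = 53.4%, Campaign Blue 1317/3109 = 42.4% → Campaign Red
Campaign Blue wins each device group but Campaign Red wins overall — the comparison reverses. Campaign Blue's impressions skew toward mobile, which has a lower base rate.

No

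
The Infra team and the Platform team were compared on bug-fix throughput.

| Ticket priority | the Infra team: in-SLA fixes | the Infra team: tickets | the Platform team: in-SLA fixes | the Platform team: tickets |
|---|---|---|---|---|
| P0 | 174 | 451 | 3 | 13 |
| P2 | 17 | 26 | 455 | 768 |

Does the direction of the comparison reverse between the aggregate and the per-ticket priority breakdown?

Yes

P0: the Infra team 174/451 = 38.6%, the Platform team 3/13 = 23.1% → the Infra team
P2: the Infra team 17/26 = 65.4%, the Platform team 455/768 = 59.2% → the Infra team
Overall: the Infra team 191/477 = 40.0%, the Platform team 458/781 = 58.6% → the Platform team
The Infra team wins each ticket group but the Platform team wins overall — the comparison reverses. The Infra team's tickets skew toward P0, which has a lower base rate.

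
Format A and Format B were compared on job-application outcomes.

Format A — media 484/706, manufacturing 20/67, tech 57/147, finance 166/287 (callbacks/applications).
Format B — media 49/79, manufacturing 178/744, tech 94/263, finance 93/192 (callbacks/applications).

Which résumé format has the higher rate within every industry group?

Format A

Media: Format A 484/706 = 68.6%, Format B 49/79 = 62.0% → Format A
Manufacturing: Format A 20/67 = 29.9%, Format B 178/744 = 23.9% → Format A
Tech: Format A 57/147 = 38.8%, Format B 94/263 = 35.7% → Format A
Finance: Format A 166/287 = 57.8%, Format B 93/192 = 48.4% → Format A
Format A has the higher rate in all 4 groups.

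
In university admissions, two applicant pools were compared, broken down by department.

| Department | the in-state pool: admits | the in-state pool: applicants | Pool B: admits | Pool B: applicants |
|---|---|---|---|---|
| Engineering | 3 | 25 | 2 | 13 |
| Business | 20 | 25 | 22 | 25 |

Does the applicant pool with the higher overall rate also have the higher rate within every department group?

Yes

Engineering: the in-state pool 3/25 = 12.0%, Pool B 2/13 = 15.4% → Pool B
Business: the in-state pool 20/25 = 80.0%, Pool B 22/25 = 88.0% → Pool B
Overall: the in-state pool 23/50 = 46.0%, Pool B 24/38 = 63.2% → Pool B
Pool B wins overall and in every department group — no reversal.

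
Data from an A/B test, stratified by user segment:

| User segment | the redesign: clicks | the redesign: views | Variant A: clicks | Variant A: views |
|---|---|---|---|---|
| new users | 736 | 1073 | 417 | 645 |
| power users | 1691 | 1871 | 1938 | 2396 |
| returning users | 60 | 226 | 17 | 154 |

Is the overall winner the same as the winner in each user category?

New users: the redesign 736/1073 = 68.6%, Variant A 417/645 = 64.7% → the redesign
Power users: the redesign 1691/1871 = 90.4%, Variant A 1938/2396 = 80.9% → the redesign
Returning users: the redesign 60/226 = 26.5%, Variant A 17/154 = 11.0% → the redesign
Overall: the redesign 2487/3170 = 78.5%, Variant A 2372/3195 = 74.2% → the redesign
The redesign wins overall and in every user group — no reversal.

Yes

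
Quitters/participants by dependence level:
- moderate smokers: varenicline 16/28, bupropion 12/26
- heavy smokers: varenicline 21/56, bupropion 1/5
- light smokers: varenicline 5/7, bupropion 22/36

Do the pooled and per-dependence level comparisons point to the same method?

No

Moderate smokers: varenicline 16/28 = 57.1%, bupropion 12/26 = 46.2% → varenicline
Heavy smokers: varenicline 21/56 = 37.5%, bupropion 1/5 = 20.0% → varenicline
Light smokers: varenicline 5/7 = 71.4%, bupropion 22/36 = 61.1% → varenicline
Overall: varenicline 42/91 = 46.2%, bupropion 35/67 = 52.2% → bupropion
Varenicline wins each dependence group but bupropion wins overall — the comparison reverses. Varenicline's participants skew toward heavy smokers, which has a lower base rate.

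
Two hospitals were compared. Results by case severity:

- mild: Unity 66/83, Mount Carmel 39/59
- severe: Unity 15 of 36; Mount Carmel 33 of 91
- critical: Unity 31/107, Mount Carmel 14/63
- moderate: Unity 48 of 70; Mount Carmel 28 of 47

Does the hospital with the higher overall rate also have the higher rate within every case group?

Yes

Mild: Unity 66/83 = 79.5%, Mount Carmel 39/59 = 66.1% → Unity
Severe: Unity 15/36 = 41.7%, Mount Carmel 33/91 = 36.3% → Unity
Critical: Unity 31/107 = 29.0%, Mount Carmel 14/63 = 22.2% → Unity
Moderate: Unity 48/70 = 68.6%, Mount Carmel 28/47 = 59.6% → Unity
Overall: Unity 160/296 = 54.1%, Mount Carmel 114/260 = 43.8% → Unity
Unity wins overall and in every case group — no reversal.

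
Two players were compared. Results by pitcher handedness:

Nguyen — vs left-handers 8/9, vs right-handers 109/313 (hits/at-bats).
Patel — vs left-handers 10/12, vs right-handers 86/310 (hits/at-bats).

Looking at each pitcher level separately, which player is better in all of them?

Vs left-handers: Nguyen 8/9 = 88.9%, Patel 10/12 = 83.3% → Nguyen
Vs right-handers: Nguyen 109/313 = 34.8%, Patel 86/310 = 27.7% → Nguyen
Nguyen has the higher rate in both groups.

Nguyen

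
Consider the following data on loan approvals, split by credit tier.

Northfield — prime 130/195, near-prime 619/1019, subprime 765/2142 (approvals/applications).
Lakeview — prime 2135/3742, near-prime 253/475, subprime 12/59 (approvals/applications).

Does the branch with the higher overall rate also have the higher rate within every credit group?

No

Prime: Northfield 130/195 = 66.7%, Lakeview 2135/3742 = 57.1% → Northfield
Near-prime: Northfield 619/1019 = 60.7%, Lakeview 253/475 = 53.3% → Northfield
Subprime: Northfield 765/2142 = 35.7%, Lakeview 12/59 = 20.3% → Northfield
Overall: Northfield 1514/3356 = 45.1%, Lakeview 2400/4276 = 56.1% → Lakeview
Northfield wins each credit group but Lakeview wins overall — the comparison reverses. Northfield's applications skew toward subprime, which has a lower base rate.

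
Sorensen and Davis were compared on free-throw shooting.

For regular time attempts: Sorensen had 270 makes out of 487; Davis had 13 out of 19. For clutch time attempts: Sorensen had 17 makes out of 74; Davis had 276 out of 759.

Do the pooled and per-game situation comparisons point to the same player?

No

Regular time: Sorensen 270/487 = 55.4%, Davis 13/19 = 68.4% → Davis
Clutch time: Sorensen 17/74 = 23.0%, Davis 276/759 = 36.4% → Davis
Overall: Sorensen 287/561 = 51.2%, Davis 289/778 = 37.1% → Sorensen
Davis wins each game group but Sorensen wins overall — the comparison reverses. Davis's attempts skew toward clutch time, which has a lower base rate.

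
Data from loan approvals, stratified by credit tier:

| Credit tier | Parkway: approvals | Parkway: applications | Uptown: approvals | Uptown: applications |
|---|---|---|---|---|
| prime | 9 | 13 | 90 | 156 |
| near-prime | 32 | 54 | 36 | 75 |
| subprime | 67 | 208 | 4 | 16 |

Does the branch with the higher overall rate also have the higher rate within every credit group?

Prime: Parkway 9/13 = 69.2%, Uptown 90/156 = 57.7% → Parkway
Near-prime: Parkway 32/54 = 59.3%, Uptown 36/75 = 48.0% → Parkway
Subprime: Parkway 67/208 = 32.2%, Uptown 4/16 = 25.0% → Parkway
Overall: Parkway 108/275 = 39.3%, Uptown 130/247 = 52.6% → Uptown
Parkway wins each credit group but Uptown wins overall — the comparison reverses. Parkway's applications skew toward subprime, which has a lower base rate.

No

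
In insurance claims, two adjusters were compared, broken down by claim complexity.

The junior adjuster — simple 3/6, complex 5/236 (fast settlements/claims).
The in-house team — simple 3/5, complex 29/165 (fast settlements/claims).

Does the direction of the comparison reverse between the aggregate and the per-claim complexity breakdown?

No

Simple: the junior adjuster 3/6 = 50.0%, the in-house team 3/5 = 60.0% → the in-house team
Complex: the junior adjuster 5/236 = 2.1%, the in-house team 29/165 = 17.6% → the in-house team
Overall: the junior adjuster 8/242 = 3.3%, the in-house team 32/170 = 18.8% → the in-house team
The in-house team wins overall and in every claim group — no reversal.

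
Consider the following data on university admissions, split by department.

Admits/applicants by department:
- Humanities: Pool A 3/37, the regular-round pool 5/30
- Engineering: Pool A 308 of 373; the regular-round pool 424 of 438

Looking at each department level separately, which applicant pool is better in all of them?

the regular-round pool

Humanities: Pool A 3/37 = 8.1%, the regular-round pool 5/30 = 16.7% → the regular-round pool
Engineering: Pool A 308/373 = 82.6%, the regular-round pool 424/438 = 96.8% → the regular-round pool
The regular-round pool has the higher rate in both groups.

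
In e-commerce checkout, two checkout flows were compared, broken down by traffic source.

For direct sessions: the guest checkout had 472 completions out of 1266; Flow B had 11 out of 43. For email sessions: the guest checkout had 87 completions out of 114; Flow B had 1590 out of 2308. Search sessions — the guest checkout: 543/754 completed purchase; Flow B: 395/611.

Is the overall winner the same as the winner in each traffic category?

No

Direct: the guest checkout 472/1266 = 37.3%, Flow B 11/43 = 25.6% → the guest checkout
Email: the guest checkout 87/114 = 76.3%, Flow B 1590/2308 = 68.9% → the guest checkout
Search: the guest checkout 543/754 = 72.0%, Flow B 395/611 = 64.6% → the guest checkout
Overall: the guest checkout 1102/2134 = 51.6%, Flow B 1996/2962 = 67.4% → Flow B
The guest checkout wins each traffic group but Flow B wins overall — the comparison reverses. The guest checkout's sessions skew toward direct, which has a lower base rate.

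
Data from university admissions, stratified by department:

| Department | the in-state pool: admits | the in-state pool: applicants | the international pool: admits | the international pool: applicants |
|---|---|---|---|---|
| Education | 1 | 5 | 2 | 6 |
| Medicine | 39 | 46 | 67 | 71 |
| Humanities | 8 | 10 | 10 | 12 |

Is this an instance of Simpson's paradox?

Education: the in-state pool 1/5 = 20.0%, the international pool 2/6 = 33.3% → the international pool
Medicine: the in-state pool 39/46 = 84.8%, the international pool 67/71 = 94.4% → the international pool
Humanities: the in-state pool 8/10 = 80.0%, the international pool 10/12 = 83.3% → the international pool
Overall: the in-state pool 48/61 = 78.7%, the international pool 79/89 = 88.8% → the international pool
The international pool wins overall and in every department group — no reversal.

No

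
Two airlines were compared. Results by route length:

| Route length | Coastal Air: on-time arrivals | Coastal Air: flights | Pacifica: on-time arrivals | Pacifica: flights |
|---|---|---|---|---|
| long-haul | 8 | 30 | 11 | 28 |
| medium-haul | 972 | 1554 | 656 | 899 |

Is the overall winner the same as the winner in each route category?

Long-haul: Coastal Air 8/30 = 26.7%, Pacifica 11/28 = 39.3% → Pacifica
Medium-haul: Coastal Air 972/1554 = 62.5%, Pacifica 656/899 = 73.0% → Pacifica
Overall: Coastal Air 980/1584 = 61.9%, Pacifica 667/927 = 72.0% → Pacifica
Pacifica wins overall and in every route group — no reversal.

Yes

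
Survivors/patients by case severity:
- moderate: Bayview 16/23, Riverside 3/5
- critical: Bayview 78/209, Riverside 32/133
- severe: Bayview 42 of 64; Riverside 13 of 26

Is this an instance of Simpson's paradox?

Moderate: Bayview 16/23 = 69.6%, Riverside 3/5 = 60.0% → Bayview
Critical: Bayview 78/209 = 37.3%, Riverside 32/133 = 24.1% → Bayview
Severe: Bayview 42/64 = 65.6%, Riverside 13/26 = 50.0% → Bayview
Overall: Bayview 136/296 = 45.9%, Riverside 48/164 = 29.3% → Bayview
Bayview wins overall and in every case group — no reversal.

No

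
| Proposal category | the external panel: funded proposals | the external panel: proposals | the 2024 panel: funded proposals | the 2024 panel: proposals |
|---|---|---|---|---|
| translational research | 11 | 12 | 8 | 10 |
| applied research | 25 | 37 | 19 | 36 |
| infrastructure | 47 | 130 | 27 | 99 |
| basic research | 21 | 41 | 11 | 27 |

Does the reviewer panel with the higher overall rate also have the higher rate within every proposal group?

Yes

Translational research: the external panel 11/12 = 91.7%, the 2024 panel 8/10 = 80.0% → the external panel
Applied research: the external panel 25/37 = 67.6%, the 2024 panel 19/36 = 52.8% → the external panel
Infrastructure: the external panel 47/130 = 36.2%, the 2024 panel 27/99 = 27.3% → the external panel
Basic research: the external panel 21/41 = 51.2%, the 2024 panel 11/27 = 40.7% → the external panel
Overall: the external panel 104/220 = 47.3%, the 2024 panel 65/172 = 37.8% → the external panel
The external panel wins overall and in every proposal group — no reversal.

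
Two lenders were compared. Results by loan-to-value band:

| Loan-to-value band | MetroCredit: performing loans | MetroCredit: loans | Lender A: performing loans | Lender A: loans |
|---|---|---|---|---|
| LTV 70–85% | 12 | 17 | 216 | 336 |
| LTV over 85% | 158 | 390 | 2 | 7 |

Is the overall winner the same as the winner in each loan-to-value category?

LTV 70–85%: MetroCredit 12/17 = 70.6%, Lender A 216/336 = 64.3% → MetroCredit
LTV over 85%: MetroCredit 158/390 = 40.5%, Lender A 2/7 = 28.6% → MetroCredit
Overall: MetroCredit 170/407 = 41.8%, Lender A 218/343 = 63.6% → Lender A
MetroCredit wins each loan-to-value group but Lender A wins overall — the comparison reverses. MetroCredit's loans skew toward LTV over 85%, which has a lower base rate.

No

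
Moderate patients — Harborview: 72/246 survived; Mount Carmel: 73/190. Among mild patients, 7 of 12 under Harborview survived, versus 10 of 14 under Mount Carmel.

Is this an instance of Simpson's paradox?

No

Moderate: Harborview 72/246 = 29.3%, Mount Carmel 73/190 = 38.4% → Mount Carmel
Mild: Harborview 7/12 = 58.3%, Mount Carmel 10/14 = 71.4% → Mount Carmel
Overall: Harborview 79/258 = 30.6%, Mount Carmel 83/204 = 40.7% → Mount Carmel
Mount Carmel wins overall and in every case group — no reversal.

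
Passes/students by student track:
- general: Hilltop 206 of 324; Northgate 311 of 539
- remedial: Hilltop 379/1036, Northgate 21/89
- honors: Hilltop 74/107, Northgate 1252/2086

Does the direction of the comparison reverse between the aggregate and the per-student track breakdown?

General: Hilltop 206/324 = 63.6%, Northgate 311/539 = 57.7% → Hilltop
Remedial: Hilltop 379/1036 = 36.6%, Northgate 21/89 = 23.6% → Hilltop
Honors: Hilltop 74/107 = 69.2%, Northgate 1252/2086 = 60.0% → Hilltop
Overall: Hilltop 659/1467 = 44.9%, Northgate 1584/2714 = 58.4% → Northgate
Hilltop wins each student group but Northgate wins overall — the comparison reverses. Hilltop's students skew toward remedial, which has a lower base rate.

Yes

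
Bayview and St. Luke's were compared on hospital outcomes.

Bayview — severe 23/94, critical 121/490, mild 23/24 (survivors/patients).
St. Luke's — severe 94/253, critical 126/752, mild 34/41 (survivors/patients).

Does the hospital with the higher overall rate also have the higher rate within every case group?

No

Severe: Bayview 23/94 = 24.5%, St. Luke's 94/253 = 37.2% → St. Luke's
Critical: Bayview 121/490 = 24.7%, St. Luke's 126/752 = 16.8% → Bayview
Mild: Bayview 23/24 = 95.8%, St. Luke's 34/41 = 82.9% → Bayview
Overall: Bayview 167/608 = 27.5%, St. Luke's 254/1046 = 24.3% → Bayview
Neither sweeps: Bayview wins 2 of 3 groups, St. Luke's wins 1. Bayview wins overall but not every group — no Simpson reversal.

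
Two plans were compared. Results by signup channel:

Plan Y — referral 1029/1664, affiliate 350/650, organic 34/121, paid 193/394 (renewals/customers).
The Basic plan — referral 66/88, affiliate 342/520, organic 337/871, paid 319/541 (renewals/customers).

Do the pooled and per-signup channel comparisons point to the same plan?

No

Referral: Plan Y 1029/1664 = 61.8%, the Basic plan 66/88 = 75.0% → the Basic plan
Affiliate: Plan Y 350/650 = 53.8%, the Basic plan 342/520 = 65.8% → the Basic plan
Organic: Plan Y 34/121 = 28.1%, the Basic plan 337/871 = 38.7% → the Basic plan
Paid: Plan Y 193/394 = 49.0%, the Basic plan 319/541 = 59.0% → the Basic plan
Overall: Plan Y 1606/2829 = 56.8%, the Basic plan 1064/2020 = 52.7% → Plan Y
The Basic plan wins each signup group but Plan Y wins overall — the comparison reverses. The Basic plan's customers skew toward organic, which has a lower base rate.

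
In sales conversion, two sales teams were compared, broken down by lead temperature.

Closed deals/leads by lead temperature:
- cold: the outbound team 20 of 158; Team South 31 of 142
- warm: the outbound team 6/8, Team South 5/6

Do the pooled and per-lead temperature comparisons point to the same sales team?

Yes

Cold: the outbound team 20/158 = 12.7%, Team South 31/142 = 21.8% → Team South
Warm: the outbound team 6/8 = 75.0%, Team South 5/6 = 83.3% → Team South
Overall: the outbound team 26/166 = 15.7%, Team South 36/148 = 24.3% → Team South
Team South wins overall and in every lead group — no reversal.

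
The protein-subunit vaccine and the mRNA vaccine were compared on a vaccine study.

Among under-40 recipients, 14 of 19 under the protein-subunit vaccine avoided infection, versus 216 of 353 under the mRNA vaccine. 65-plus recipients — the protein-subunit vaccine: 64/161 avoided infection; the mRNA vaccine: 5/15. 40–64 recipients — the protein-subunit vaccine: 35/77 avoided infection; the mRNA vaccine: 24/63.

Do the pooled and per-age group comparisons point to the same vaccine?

Under-40: the protein-subunit vaccine 14/19 = 73.7%, the mRNA vaccine 216/353 = 61.2% → the protein-subunit vaccine
65-plus: the protein-subunit vaccine 64/161 = 39.8%, the mRNA vaccine 5/15 = 33.3% → the protein-subunit vaccine
40–64: the protein-subunit vaccine 35/77 = 45.5%, the mRNA vaccine 24/63 = 38.1% → the protein-subunit vaccine
Overall: the protein-subunit vaccine 113/257 = 44.0%, the mRNA vaccine 245/431 = 56.8% → the mRNA vaccine
The protein-subunit vaccine wins each age group but the mRNA vaccine wins overall — the comparison reverses. The protein-subunit vaccine's recipients skew toward 65-plus, which has a lower base rate.

No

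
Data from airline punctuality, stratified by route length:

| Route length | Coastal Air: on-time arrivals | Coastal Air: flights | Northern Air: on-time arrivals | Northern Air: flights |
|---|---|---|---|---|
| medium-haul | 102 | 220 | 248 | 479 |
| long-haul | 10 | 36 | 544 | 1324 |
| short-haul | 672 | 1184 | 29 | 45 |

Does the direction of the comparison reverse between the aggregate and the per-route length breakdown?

Yes

Medium-haul: Coastal Air 102/220 = 46.4%, Northern Air 248/479 = 51.8% → Northern Air
Long-haul: Coastal Air 10/36 = 27.8%, Northern Air 544/1324 = 41.1% → Northern Air
Short-haul: Coastal Air 672/1184 = 56.8%, Northern Air 29/45 = 64.4% → Northern Air
Overall: Coastal Air 784/1440 = 54.4%, Northern Air 821/1848 = 44.4% → Coastal Air
Northern Air wins each route group but Coastal Air wins overall — the comparison reverses. Northern Air's flights skew toward long-haul, which has a lower base rate.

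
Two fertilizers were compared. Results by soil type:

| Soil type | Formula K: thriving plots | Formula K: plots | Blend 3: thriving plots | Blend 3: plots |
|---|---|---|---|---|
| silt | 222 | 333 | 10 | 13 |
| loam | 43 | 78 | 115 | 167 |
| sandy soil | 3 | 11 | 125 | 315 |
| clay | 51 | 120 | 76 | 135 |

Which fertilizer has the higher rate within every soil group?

Blend 3

Silt: Formula K 222/333 = 66.7%, Blend 3 10/13 = 76.9% → Blend 3
Loam: Formula K 43/78 = 55.1%, Blend 3 115/167 = 68.9% → Blend 3
Sandy soil: Formula K 3/11 = 27.3%, Blend 3 125/315 = 39.7% → Blend 3
Clay: Formula K 51/120 = 42.5%, Blend 3 76/135 = 56.3% → Blend 3
Blend 3 has the higher rate in all 4 groups.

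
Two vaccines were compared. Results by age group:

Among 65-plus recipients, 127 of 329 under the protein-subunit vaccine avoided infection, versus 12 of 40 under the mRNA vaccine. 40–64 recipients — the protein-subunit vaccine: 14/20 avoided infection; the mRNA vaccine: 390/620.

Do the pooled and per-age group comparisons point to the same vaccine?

No

65-plus: the protein-subunit vaccine 127/329 = 38.6%, the mRNA vaccine 12/40 = 30.0% → the protein-subunit vaccine
40–64: the protein-subunit vaccine 14/20 = 70.0%, the mRNA vaccine 390/620 = 62.9% → the protein-subunit vaccine
Overall: the protein-subunit vaccine 141/349 = 40.4%, the mRNA vaccine 402/660 = 60.9% → the mRNA vaccine
The protein-subunit vaccine wins each age group but the mRNA vaccine wins overall — the comparison reverses. The protein-subunit vaccine's recipients skew toward 65-plus, which has a lower base rate.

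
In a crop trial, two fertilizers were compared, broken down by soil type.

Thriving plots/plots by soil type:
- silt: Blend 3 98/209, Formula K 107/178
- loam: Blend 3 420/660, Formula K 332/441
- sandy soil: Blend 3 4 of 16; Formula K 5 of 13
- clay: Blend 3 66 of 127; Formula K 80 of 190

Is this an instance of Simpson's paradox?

No

Silt: Blend 3 98/209 = 46.9%, Formula K 107/178 = 60.1% → Formula K
Loam: Blend 3 420/660 = 63.6%, Formula K 332/441 = 75.3% → Formula K
Sandy soil: Blend 3 4/16 = 25.0%, Formula K 5/13 = 38.5% → Formula K
Clay: Blend 3 66/127 = 52.0%, Formula K 80/190 = 42.1% → Blend 3
Overall: Blend 3 588/1012 = 58.1%, Formula K 524/822 = 63.7% → Formula K
Neither sweeps: Blend 3 wins 1 of 4 groups, Formula K wins 3. Formula K wins overall but not every group — no Simpson reversal.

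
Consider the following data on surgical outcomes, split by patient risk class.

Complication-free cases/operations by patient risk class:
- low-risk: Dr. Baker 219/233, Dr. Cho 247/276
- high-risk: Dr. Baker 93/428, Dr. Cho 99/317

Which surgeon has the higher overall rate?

Dr. Cho

Low-risk: Dr. Baker 219/233 = 94.0%, Dr. Cho 247/276 = 89.5% → Dr. Baker
High-risk: Dr. Baker 93/428 = 21.7%, Dr. Cho 99/317 = 31.2% → Dr. Cho
Overall: Dr. Baker 312/661 = 47.2%, Dr. Cho 346/593 = 58.3% → Dr. Cho
(Neither sweeps every patient risk group, but Dr. Cho has the higher pooled rate.)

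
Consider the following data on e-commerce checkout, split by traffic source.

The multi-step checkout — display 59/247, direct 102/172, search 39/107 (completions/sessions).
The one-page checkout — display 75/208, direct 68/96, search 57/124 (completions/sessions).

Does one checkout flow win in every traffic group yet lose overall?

Display: the multi-step checkout 59/247 = 23.9%, the one-page checkout 75/208 = 36.1% → the one-page checkout
Direct: the multi-step checkout 102/172 = 59.3%, the one-page checkout 68/96 = 70.8% → the one-page checkout
Search: the multi-step checkout 39/107 = 36.4%, the one-page checkout 57/124 = 46.0% → the one-page checkout
Overall: the multi-step checkout 200/526 = 38.0%, the one-page checkout 200/428 = 46.7% → the one-page checkout
The one-page checkout wins overall and in every traffic group — no reversal.

No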